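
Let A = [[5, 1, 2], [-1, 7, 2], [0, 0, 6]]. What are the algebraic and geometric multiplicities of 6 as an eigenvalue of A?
algebraic multiplicity 3, geometric multiplicity 2

The characteristic polynomial is (x - 6)^3, so the factor x - 6 appears with exponent 3: the algebraic multiplicity is 3.

rank(A - 6I) = 1, so the eigenspace has dimension 3 - 1 = 2: the geometric multiplicity is 2.

Since 2 < 3, A is not diagonalizable.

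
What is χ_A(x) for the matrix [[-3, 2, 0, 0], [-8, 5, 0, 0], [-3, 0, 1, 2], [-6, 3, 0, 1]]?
xI - A = [[x + 3, -2, 0, 0], [8, x - 5, 0, 0], [3, 0, x - 1, -2], [6, -3, 0, x - 1]].

Expanding det(xI - A) along the first row:
det(xI - A) = + (x + 3)·det([[x - 5, 0, 0], [0, x - 1, -2], [-3, 0, x - 1]]) - (-2)·det([[8, 0, 0], [3, x - 1, -2], [6, 0, x - 1]]) + (0)·det([[8, x - 5, 0], [3, 0, -2], [6, -3, x - 1]]) - (0)·det([[8, x - 5, 0], [3, 0, x - 1], [6, -3, 0]]).

Evaluating gives χ_A(x) = x^4 - 4x^3 + 6x^2 - 4x + 1 = (x - 1)^4.

χ_A(x) = (x - 1)^4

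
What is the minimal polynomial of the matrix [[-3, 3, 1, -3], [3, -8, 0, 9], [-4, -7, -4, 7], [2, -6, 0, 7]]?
The characteristic polynomial factors as (x - 1)(x + 3)^3. The minimal polynomial is ∏(x - λ)^{k_λ} where k_λ is the size of the largest Jordan block at λ.

For λ = -3: rank(A + 3I) = 3, and the largest Jordan block has size 3 (the smallest k with rank((A + 3I)^k) = rank((A + 3I)^(k+1))).
For λ = 1: rank(A - I) = 3, and the largest Jordan block has size 1 (the smallest k with rank((A - I)^k) = rank((A - I)^(k+1))).

So m_A(x) = (x - 1)(x + 3)^3.

m_A(x) = (x - 1)(x + 3)^3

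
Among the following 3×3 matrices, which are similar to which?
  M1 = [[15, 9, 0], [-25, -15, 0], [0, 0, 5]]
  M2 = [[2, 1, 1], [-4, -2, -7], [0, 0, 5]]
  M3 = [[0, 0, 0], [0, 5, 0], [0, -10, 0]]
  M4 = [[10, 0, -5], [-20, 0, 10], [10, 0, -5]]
Characteristic polynomials: χ_{M1} = x^2(x - 5), χ_{M2} = x^2(x - 5), χ_{M3} = x^2(x - 5), χ_{M4} = x^2(x - 5).

{M1, M2}: invariant factors x^2(x - 5).

{M3, M4}: invariant factors x, x(x - 5).

Matrices are similar if and only if their invariant-factor lists agree; the partition into similarity classes is {M1, M2}, {M3, M4}.

2 classes: {M1, M2}, {M3, M4}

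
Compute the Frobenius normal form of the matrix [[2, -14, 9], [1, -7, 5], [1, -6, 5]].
The invariant factors of A (the non-unit diagonal entries of the Smith normal form of xI - A over ℚ[x]) are x^3 - 4x + 1, each dividing the next. The characteristic polynomial is their product, x^3 - 4x + 1.

The rational canonical form is the block-diagonal matrix of companion matrices C(f_i):
R = [[0, 0, -1], [1, 0, 4], [0, 1, 0]].

Note the characteristic polynomial does not split into linear factors over ℚ, so A has no Jordan form over ℚ; the rational canonical form exists over any field.

R = [[0, 0, -1], [1, 0, 4], [0, 1, 0]]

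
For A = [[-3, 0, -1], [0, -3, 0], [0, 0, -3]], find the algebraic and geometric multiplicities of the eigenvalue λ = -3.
The characteristic polynomial is (x + 3)^3, so the factor x + 3 appears with exponent 3: the algebraic multiplicity is 3.

rank(A + 3I) = 1, so the eigenspace has dimension 3 - 1 = 2: the geometric multiplicity is 2.

Since 2 < 3, A is not diagonalizable.

algebraic multiplicity 3, geometric multiplicity 2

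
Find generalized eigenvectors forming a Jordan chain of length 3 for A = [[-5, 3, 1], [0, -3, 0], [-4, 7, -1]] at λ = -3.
We seek v_1 ∈ ker((A + 3I)^3) \ ker((A + 3I)^2), then set v_{i+1} = (A + 3I) v_i.

One such chain is v_1 = [[0, 1, -3]]^T, v_2 = [[0, 0, 1]]^T, v_3 = [[1, 0, 2]]^T. Check: (A + 3I) v_3 = [[0, 0, 0]]^T = 0.

v_1 = [[0, 1, -3]]^T, v_2 = [[0, 0, 1]]^T, v_3 = [[1, 0, 2]]^T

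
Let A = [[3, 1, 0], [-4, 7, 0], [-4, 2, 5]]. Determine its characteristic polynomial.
xI - A = [[x - 3, -1, 0], [4, x - 7, 0], [4, -2, x - 5]].

Expanding det(xI - A) along the first row:
det(xI - A) = + (x - 3)·det([[x - 7, 0], [-2, x - 5]]) - (-1)·det([[4, 0], [4, x - 5]]) + (0)·det([[4, x - 7], [4, -2]]).

Evaluating gives χ_A(x) = x^3 - 15x^2 + 75x - 125 = (x - 5)^3.

χ_A(x) = (x - 5)^3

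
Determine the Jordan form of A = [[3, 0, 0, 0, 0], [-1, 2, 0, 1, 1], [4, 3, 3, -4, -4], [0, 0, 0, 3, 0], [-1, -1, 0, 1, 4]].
The characteristic polynomial is det(xI - A) = (x - 3)^5, so the eigenvalues are 3 (algebraic multiplicity 5).

For λ = 3: rank(A - 3I) = 2, rank((A - 3I)^2) = 1, rank((A - 3I)^3) = 0. The eigenspace has dimension 5 - 2 = 3, so there are 3 Jordan blocks; the rank sequence gives block sizes [3, 1, 1].

Assembling the blocks gives the Jordan form J above.

J = [[3, 1, 0, 0, 0], [0, 3, 1, 0, 0], [0, 0, 3, 0, 0], [0, 0, 0, 3, 0], [0, 0, 0, 0, 3]]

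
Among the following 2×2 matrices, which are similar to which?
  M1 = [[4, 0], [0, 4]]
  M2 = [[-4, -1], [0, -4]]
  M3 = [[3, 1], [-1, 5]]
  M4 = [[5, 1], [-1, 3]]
3 classes: {M1}, {M2}, {M3, M4}

Characteristic polynomials: χ_{M1} = (x - 4)^2, χ_{M2} = (x + 4)^2, χ_{M3} = (x - 4)^2, χ_{M4} = (x - 4)^2.

{M1}: invariant factors x - 4, x - 4.

{M2}: invariant factors (x + 4)^2.

{M3, M4}: invariant factors (x - 4)^2.

Matrices are similar if and only if their invariant-factor lists agree; the partition into similarity classes is {M1}, {M2}, {M3, M4}.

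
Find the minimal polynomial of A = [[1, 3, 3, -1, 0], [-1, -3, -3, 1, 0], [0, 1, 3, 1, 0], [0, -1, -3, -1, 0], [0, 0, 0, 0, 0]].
The characteristic polynomial factors as x^5. The minimal polynomial is ∏(x - λ)^{k_λ} where k_λ is the size of the largest Jordan block at λ.

For λ = 0: rank(A) = 2, and the largest Jordan block has size 3 (the smallest k with rank(A^k) = rank(A^(k+1))).

So m_A(x) = x^3.

m_A(x) = x^3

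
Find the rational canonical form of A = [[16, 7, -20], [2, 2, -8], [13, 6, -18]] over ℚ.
R = [[0, 0, -4], [1, 0, -2], [0, 1, 0]]

The invariant factors of A (the non-unit diagonal entries of the Smith normal form of xI - A over ℚ[x]) are x^3 + 2x + 4, each dividing the next. The characteristic polynomial is their product, x^3 + 2x + 4.

The rational canonical form is the block-diagonal matrix of companion matrices C(f_i):
R = [[0, 0, -4], [1, 0, -2], [0, 1, 0]].

Note the characteristic polynomial does not split into linear factors over ℚ, so A has no Jordan form over ℚ; the rational canonical form exists over any field.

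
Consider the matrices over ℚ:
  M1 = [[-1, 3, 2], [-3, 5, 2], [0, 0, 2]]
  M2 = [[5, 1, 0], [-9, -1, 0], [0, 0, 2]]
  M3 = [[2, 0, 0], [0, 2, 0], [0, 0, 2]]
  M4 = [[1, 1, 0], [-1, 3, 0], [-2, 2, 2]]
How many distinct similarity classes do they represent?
Characteristic polynomials: χ_{M1} = (x - 2)^3, χ_{M2} = (x - 2)^3, χ_{M3} = (x - 2)^3, χ_{M4} = (x - 2)^3.

{M1, M2, M4}: invariant factors x - 2, (x - 2)^2.

{M3}: invariant factors x - 2, x - 2, x - 2.

Matrices are similar if and only if their invariant-factor lists agree; the partition into similarity classes is {M1, M2, M4}, {M3}.

2 classes: {M1, M2, M4}, {M3}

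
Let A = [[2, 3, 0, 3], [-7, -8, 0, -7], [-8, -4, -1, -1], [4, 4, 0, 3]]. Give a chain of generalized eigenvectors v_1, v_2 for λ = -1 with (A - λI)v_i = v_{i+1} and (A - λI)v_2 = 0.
v_1 = [[-3, 8, 4, -4]]^T, v_2 = [[3, -7, -4, 4]]^T

We seek v_1 ∈ ker((A + I)^2) \ ker(A + I), then set v_{i+1} = (A + I) v_i.

One such chain is v_1 = [[-3, 8, 4, -4]]^T, v_2 = [[3, -7, -4, 4]]^T. Check: (A + I) v_2 = [[0, 0, 0, 0]]^T = 0.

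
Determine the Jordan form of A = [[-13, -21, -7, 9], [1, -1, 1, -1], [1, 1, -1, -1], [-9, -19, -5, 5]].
The characteristic polynomial is det(xI - A) = (x + 2)^3(x + 4), so the eigenvalues are -4 (algebraic multiplicity 1), -2 (algebraic multiplicity 3).

For λ = -4: algebraic multiplicity 1 gives one 1×1 block.

For λ = -2: rank(A + 2I) = 2, rank((A + 2I)^2) = 1. The eigenspace has dimension 4 - 2 = 2, so there are 2 Jordan blocks; the rank sequence gives block sizes [2, 1].

Assembling the blocks gives the Jordan form J above.

J = [[-4, 0, 0, 0], [0, -2, 1, 0], [0, 0, -2, 0], [0, 0, 0, -2]]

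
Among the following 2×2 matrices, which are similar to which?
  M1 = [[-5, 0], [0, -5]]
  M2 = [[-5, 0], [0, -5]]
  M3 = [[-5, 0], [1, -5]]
Characteristic polynomials: χ_{M1} = (x + 5)^2, χ_{M2} = (x + 5)^2, χ_{M3} = (x + 5)^2.

{M1, M2}: invariant factors x + 5, x + 5.

{M3}: invariant factors (x + 5)^2.

Matrices are similar if and only if their invariant-factor lists agree; the partition into similarity classes is {M1, M2}, {M3}.

2 classes: {M1, M2}, {M3}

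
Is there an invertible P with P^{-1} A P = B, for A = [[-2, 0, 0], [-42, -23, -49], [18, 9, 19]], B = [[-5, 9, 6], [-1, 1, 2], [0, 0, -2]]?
Yes.

Two matrices over a field are similar if and only if they have the same invariant factors.

Both A and B have characteristic polynomial (x + 2)^3 and minimal polynomial (x + 2)^2. Computing further, both have invariant factors x + 2, (x + 2)^2. Hence A and B are similar.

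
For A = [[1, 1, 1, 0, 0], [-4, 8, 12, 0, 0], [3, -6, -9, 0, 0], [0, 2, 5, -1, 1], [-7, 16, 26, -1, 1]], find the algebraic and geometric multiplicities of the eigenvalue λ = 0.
algebraic multiplicity 5, geometric multiplicity 2

The characteristic polynomial is x^5, so the factor x appears with exponent 5: the algebraic multiplicity is 5.

rank(A) = 3, so the eigenspace has dimension 5 - 3 = 2: the geometric multiplicity is 2.

Since 2 < 5, A is not diagonalizable.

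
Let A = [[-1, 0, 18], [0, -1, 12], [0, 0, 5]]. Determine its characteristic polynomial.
xI - A = [[x + 1, 0, -18], [0, x + 1, -12], [0, 0, x - 5]].

Expanding det(xI - A) along the first row:
det(xI - A) = + (x + 1)·det([[x + 1, -12], [0, x - 5]]) - (0)·det([[0, -12], [0, x - 5]]) + (-18)·det([[0, x + 1], [0, 0]]).

Evaluating gives χ_A(x) = x^3 - 3x^2 - 9x - 5 = (x - 5)(x + 1)^2.

χ_A(x) = (x - 5)(x + 1)^2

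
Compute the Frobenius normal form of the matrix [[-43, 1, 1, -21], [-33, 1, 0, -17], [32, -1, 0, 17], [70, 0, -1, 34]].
R = [[0, 0, 0, -30], [1, 0, 0, -16], [0, 1, 0, -17], [0, 0, 1, -8]]

The invariant factors of A (the non-unit diagonal entries of the Smith normal form of xI - A over ℚ[x]) are (x + 3)(x + 5)(x^2 + 2), each dividing the next. The characteristic polynomial is their product, (x + 3)(x + 5)(x^2 + 2).

The rational canonical form is the block-diagonal matrix of companion matrices C(f_i):
R = [[0, 0, 0, -30], [1, 0, 0, -16], [0, 1, 0, -17], [0, 0, 1, -8]].

Note the characteristic polynomial does not split into linear factors over ℚ, so A has no Jordan form over ℚ; the rational canonical form exists over any field.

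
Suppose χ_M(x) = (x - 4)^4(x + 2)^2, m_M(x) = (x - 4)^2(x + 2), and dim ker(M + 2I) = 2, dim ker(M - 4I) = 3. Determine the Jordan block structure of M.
Jordan blocks: (-2, 1), (-2, 1), (4, 2), (4, 1), (4, 1)

λ = -2: algebraic multiplicity 2 (exponent in χ_M), largest block size 1 (exponent in m_M), 2 blocks (geometric multiplicity). These force block sizes [1, 1].
λ = 4: algebraic multiplicity 4 (exponent in χ_M), largest block size 2 (exponent in m_M), 3 blocks (geometric multiplicity). These force block sizes [2, 1, 1].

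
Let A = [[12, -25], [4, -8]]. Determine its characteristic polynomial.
χ_A(x) = (x - 2)^2

xI - A = [[x - 12, 25], [-4, x + 8]].

Expanding det(xI - A) along the first row:
det(xI - A) = + (x - 12)·det([[x + 8]]) - (25)·det([[-4]]).

Evaluating gives χ_A(x) = x^2 - 4x + 4 = (x - 2)^2.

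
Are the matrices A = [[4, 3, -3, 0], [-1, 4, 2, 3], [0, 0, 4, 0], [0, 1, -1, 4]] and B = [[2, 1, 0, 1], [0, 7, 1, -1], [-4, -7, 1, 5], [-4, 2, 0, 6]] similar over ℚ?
Yes.

Two matrices over a field are similar if and only if they have the same invariant factors.

Both A and B have characteristic polynomial (x - 4)^4 and minimal polynomial (x - 4)^3. Computing further, both have invariant factors x - 4, (x - 4)^3. Hence A and B are similar.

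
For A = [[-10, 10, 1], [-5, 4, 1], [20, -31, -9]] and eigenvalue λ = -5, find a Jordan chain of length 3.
v_1 = [[0, 0, 1]]^T, v_2 = [[1, 1, -4]]^T, v_3 = [[1, 0, 5]]^T

We seek v_1 ∈ ker((A + 5I)^3) \ ker((A + 5I)^2), then set v_{i+1} = (A + 5I) v_i.

One such chain is v_1 = [[0, 0, 1]]^T, v_2 = [[1, 1, -4]]^T, v_3 = [[1, 0, 5]]^T. Check: (A + 5I) v_3 = [[0, 0, 0]]^T = 0.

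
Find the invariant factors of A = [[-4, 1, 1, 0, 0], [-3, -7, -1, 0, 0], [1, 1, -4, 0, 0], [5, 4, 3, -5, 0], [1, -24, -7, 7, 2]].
x + 5, (x - 2)(x + 5)^3

The Jordan structure of A has elementary divisors (x + 5)^3, (x + 5), (x - 2). Arranging the block sizes at each eigenvalue in decreasing order and taking row products gives the invariant factors.

Invariant factors (smallest first, each dividing the next): x + 5, (x - 2)(x + 5)^3.

Check: the last factor (x - 2)(x + 5)^3 is the minimal polynomial, and the product (x - 2)(x + 5)^4 is the characteristic polynomial.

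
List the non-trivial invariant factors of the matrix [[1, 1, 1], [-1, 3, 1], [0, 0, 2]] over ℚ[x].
x - 2, (x - 2)^2

The Jordan structure of A has elementary divisors (x - 2)^2, (x - 2). Arranging the block sizes at each eigenvalue in decreasing order and taking row products gives the invariant factors.

Invariant factors (smallest first, each dividing the next): x - 2, (x - 2)^2.

Check: the last factor (x - 2)^2 is the minimal polynomial, and the product (x - 2)^3 is the characteristic polynomial.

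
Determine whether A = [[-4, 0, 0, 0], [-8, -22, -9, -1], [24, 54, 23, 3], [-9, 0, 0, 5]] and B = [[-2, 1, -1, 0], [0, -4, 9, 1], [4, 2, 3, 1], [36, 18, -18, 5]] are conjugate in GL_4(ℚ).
Both have characteristic polynomial (x - 5)^2(x + 4)^2, but the minimal polynomial of A is (x - 5)^2(x + 4) while the minimal polynomial of B is (x - 5)^2(x + 4)^2. The minimal polynomial is a similarity invariant, so A and B are not similar.

No.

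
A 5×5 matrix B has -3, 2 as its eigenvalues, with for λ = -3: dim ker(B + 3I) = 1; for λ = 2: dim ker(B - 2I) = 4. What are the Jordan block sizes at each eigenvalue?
Jordan blocks: (-3, 1), (2, 1), (2, 1), (2, 1), (2, 1)

λ = -3: successive nullity increments [1] count blocks of size ≥ k; block sizes are [1].
λ = 2: successive nullity increments [4] count blocks of size ≥ k; block sizes are [1, 1, 1, 1].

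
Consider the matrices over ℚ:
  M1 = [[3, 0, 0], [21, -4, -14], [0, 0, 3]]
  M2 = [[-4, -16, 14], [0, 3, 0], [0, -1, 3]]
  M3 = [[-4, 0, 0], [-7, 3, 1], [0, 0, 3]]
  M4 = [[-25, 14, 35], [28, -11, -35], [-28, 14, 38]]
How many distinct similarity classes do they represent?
Characteristic polynomials: χ_{M1} = (x - 3)^2(x + 4), χ_{M2} = (x - 3)^2(x + 4), χ_{M3} = (x - 3)^2(x + 4), χ_{M4} = (x - 3)^2(x + 4).

{M1, M4}: invariant factors x - 3, (x - 3)(x + 4).

{M2, M3}: invariant factors (x - 3)^2(x + 4).

Matrices are similar if and only if their invariant-factor lists agree; the partition into similarity classes is {M1, M4}, {M2, M3}.

2 classes: {M1, M4}, {M2, M3}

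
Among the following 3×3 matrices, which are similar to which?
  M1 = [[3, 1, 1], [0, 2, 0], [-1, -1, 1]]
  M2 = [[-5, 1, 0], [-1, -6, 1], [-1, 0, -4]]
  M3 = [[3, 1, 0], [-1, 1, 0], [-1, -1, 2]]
Characteristic polynomials: χ_{M1} = (x - 2)^3, χ_{M2} = (x + 5)^3, χ_{M3} = (x - 2)^3.

{M1, M3}: invariant factors x - 2, (x - 2)^2.

{M2}: invariant factors (x + 5)^3.

Matrices are similar if and only if their invariant-factor lists agree; the partition into similarity classes is {M1, M3}, {M2}.

2 classes: {M1, M3}, {M2}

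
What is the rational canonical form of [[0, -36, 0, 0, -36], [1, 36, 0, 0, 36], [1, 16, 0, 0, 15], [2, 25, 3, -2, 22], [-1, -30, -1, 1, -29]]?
R = [[0, 0, 0, 0, -36], [1, 0, 0, 0, 0], [0, 1, 0, 0, 15], [0, 0, 1, 0, -15], [0, 0, 0, 1, 5]]

The invariant factors of A (the non-unit diagonal entries of the Smith normal form of xI - A over ℚ[x]) are (x + 1)(x^2 - 3x + 6)^2, each dividing the next. The characteristic polynomial is their product, (x + 1)(x^2 - 3x + 6)^2.

The rational canonical form is the block-diagonal matrix of companion matrices C(f_i):
R = [[0, 0, 0, 0, -36], [1, 0, 0, 0, 0], [0, 1, 0, 0, 15], [0, 0, 1, 0, -15], [0, 0, 0, 1, 5]].

Note the characteristic polynomial does not split into linear factors over ℚ, so A has no Jordan form over ℚ; the rational canonical form exists over any field.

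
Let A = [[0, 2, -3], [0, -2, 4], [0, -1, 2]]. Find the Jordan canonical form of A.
The characteristic polynomial is det(xI - A) = x^3, so the eigenvalues are 0 (algebraic multiplicity 3).

For λ = 0: rank(A) = 2, rank(A^2) = 1, rank(A^3) = 0. The eigenspace has dimension 3 - 2 = 1, so there is 1 Jordan block; the rank sequence gives block sizes [3].

Assembling the blocks gives the Jordan form J above.

J = [[0, 1, 0], [0, 0, 1], [0, 0, 0]]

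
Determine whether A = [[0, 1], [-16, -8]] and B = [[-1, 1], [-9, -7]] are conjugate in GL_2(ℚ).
Yes.

Two matrices over a field are similar if and only if they have the same invariant factors.

Both A and B have characteristic polynomial (x + 4)^2 and minimal polynomial (x + 4)^2. Computing further, both have invariant factors (x + 4)^2. Hence A and B are similar.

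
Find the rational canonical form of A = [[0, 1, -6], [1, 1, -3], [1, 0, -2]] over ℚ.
R = [[0, 0, 5], [1, 0, -3], [0, 1, -1]]

The invariant factors of A (the non-unit diagonal entries of the Smith normal form of xI - A over ℚ[x]) are (x - 1)(x^2 + 2x + 5), each dividing the next. The characteristic polynomial is their product, (x - 1)(x^2 + 2x + 5).

The rational canonical form is the block-diagonal matrix of companion matrices C(f_i):
R = [[0, 0, 5], [1, 0, -3], [0, 1, -1]].

Note the characteristic polynomial does not split into linear factors over ℚ, so A has no Jordan form over ℚ; the rational canonical form exists over any field.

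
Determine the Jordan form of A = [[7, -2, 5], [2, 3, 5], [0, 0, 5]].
The characteristic polynomial is det(xI - A) = (x - 5)^3, so the eigenvalues are 5 (algebraic multiplicity 3).

For λ = 5: rank(A - 5I) = 1, rank((A - 5I)^2) = 0. The eigenspace has dimension 3 - 1 = 2, so there are 2 Jordan blocks; the rank sequence gives block sizes [2, 1].

Assembling the blocks gives the Jordan form J above.

J = [[5, 1, 0], [0, 5, 0], [0, 0, 5]]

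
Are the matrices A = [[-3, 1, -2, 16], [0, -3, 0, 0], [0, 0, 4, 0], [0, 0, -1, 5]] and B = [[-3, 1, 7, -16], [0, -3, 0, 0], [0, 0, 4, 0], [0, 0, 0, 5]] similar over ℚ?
Yes.

Two matrices over a field are similar if and only if they have the same invariant factors.

Both A and B have characteristic polynomial (x - 5)(x - 4)(x + 3)^2 and minimal polynomial (x - 5)(x - 4)(x + 3)^2. Computing further, both have invariant factors (x - 5)(x - 4)(x + 3)^2. Hence A and B are similar.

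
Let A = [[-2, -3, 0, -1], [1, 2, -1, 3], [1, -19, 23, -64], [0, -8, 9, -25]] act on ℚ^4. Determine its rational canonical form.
The invariant factors of A (the non-unit diagonal entries of the Smith normal form of xI - A over ℚ[x]) are (x^2 + x + 2)^2, each dividing the next. The characteristic polynomial is their product, (x^2 + x + 2)^2.

The rational canonical form is the block-diagonal matrix of companion matrices C(f_i):
R = [[0, 0, 0, -4], [1, 0, 0, -4], [0, 1, 0, -5], [0, 0, 1, -2]].

Note the characteristic polynomial does not split into linear factors over ℚ, so A has no Jordan form over ℚ; the rational canonical form exists over any field.

R = [[0, 0, 0, -4], [1, 0, 0, -4], [0, 1, 0, -5], [0, 0, 1, -2]]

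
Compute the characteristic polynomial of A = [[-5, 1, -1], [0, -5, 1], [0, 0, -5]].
xI - A = [[x + 5, -1, 1], [0, x + 5, -1], [0, 0, x + 5]].

Expanding det(xI - A) along the first row:
det(xI - A) = + (x + 5)·det([[x + 5, -1], [0, x + 5]]) - (-1)·det([[0, -1], [0, x + 5]]) + (1)·det([[0, x + 5], [0, 0]]).

Evaluating gives χ_A(x) = x^3 + 15x^2 + 75x + 125 = (x + 5)^3.

χ_A(x) = (x + 5)^3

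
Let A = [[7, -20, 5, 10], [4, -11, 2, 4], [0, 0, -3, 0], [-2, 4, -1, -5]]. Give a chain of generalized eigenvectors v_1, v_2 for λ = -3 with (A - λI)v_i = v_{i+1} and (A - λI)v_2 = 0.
We seek v_1 ∈ ker((A + 3I)^2) \ ker(A + 3I), then set v_{i+1} = (A + 3I) v_i.

One such chain is v_1 = [[4, 2, -3, 2]]^T, v_2 = [[5, 2, 0, -1]]^T. Check: (A + 3I) v_2 = [[0, 0, 0, 0]]^T = 0.

v_1 = [[4, 2, -3, 2]]^T, v_2 = [[5, 2, 0, -1]]^T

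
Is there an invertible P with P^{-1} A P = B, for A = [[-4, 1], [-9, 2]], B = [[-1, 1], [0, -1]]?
Yes.

Two matrices over a field are similar if and only if they have the same invariant factors.

Both A and B have characteristic polynomial (x + 1)^2 and minimal polynomial (x + 1)^2. Computing further, both have invariant factors (x + 1)^2. Hence A and B are similar.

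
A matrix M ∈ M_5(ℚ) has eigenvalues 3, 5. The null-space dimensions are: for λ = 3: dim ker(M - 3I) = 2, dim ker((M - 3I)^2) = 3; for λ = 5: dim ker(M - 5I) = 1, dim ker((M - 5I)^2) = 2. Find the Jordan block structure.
Jordan blocks: (3, 2), (3, 1), (5, 2)

λ = 3: successive nullity increments [2, 1] count blocks of size ≥ k; block sizes are [2, 1].
λ = 5: successive nullity increments [1, 1] count blocks of size ≥ k; block sizes are [2].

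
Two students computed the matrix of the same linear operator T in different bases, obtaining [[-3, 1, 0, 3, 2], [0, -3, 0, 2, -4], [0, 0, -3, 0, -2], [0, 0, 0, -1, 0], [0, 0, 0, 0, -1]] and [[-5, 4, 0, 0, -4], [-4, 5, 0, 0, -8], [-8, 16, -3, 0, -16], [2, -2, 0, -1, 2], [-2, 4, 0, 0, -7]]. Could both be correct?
No.

Both have characteristic polynomial (x + 1)^2(x + 3)^3, but the minimal polynomial of A is (x + 1)(x + 3)^2 while the minimal polynomial of B is (x + 1)(x + 3). The minimal polynomial is a similarity invariant, so A and B are not similar.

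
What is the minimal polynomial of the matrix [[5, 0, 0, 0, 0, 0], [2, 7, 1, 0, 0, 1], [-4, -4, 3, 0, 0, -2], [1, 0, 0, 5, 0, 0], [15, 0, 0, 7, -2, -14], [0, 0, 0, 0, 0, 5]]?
The characteristic polynomial factors as (x - 5)^5(x + 2). The minimal polynomial is ∏(x - λ)^{k_λ} where k_λ is the size of the largest Jordan block at λ.

For λ = -2: rank(A + 2I) = 5, and the largest Jordan block has size 1 (the smallest k with rank((A + 2I)^k) = rank((A + 2I)^(k+1))).
For λ = 5: rank(A - 5I) = 3, and the largest Jordan block has size 2 (the smallest k with rank((A - 5I)^k) = rank((A - 5I)^(k+1))).

So m_A(x) = (x - 5)^2(x + 2).

m_A(x) = (x - 5)^2(x + 2)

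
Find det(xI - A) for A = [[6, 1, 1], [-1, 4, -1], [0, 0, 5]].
χ_A(x) = (x - 5)^3

xI - A = [[x - 6, -1, -1], [1, x - 4, 1], [0, 0, x - 5]].

Expanding det(xI - A) along the first row:
det(xI - A) = + (x - 6)·det([[x - 4, 1], [0, x - 5]]) - (-1)·det([[1, 1], [0, x - 5]]) + (-1)·det([[1, x - 4], [0, 0]]).

Evaluating gives χ_A(x) = x^3 - 15x^2 + 75x - 125 = (x - 5)^3.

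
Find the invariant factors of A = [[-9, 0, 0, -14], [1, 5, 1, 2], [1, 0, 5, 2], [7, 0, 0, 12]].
(x - 5)^3(x + 2)

The Jordan structure of A has elementary divisors (x + 2), (x - 5)^3. Arranging the block sizes at each eigenvalue in decreasing order and taking row products gives the invariant factors.

Invariant factors (smallest first, each dividing the next): (x - 5)^3(x + 2).

Check: the last factor (x - 5)^3(x + 2) is the minimal polynomial, and the product (x - 5)^3(x + 2) is the characteristic polynomial.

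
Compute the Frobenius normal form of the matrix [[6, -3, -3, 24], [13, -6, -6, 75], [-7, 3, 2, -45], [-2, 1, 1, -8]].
R = [[0, 0, 0, 0], [1, 0, 0, 24], [0, 1, 0, -2], [0, 0, 1, -6]]

The invariant factors of A (the non-unit diagonal entries of the Smith normal form of xI - A over ℚ[x]) are x(x + 4)(x^2 + 2x - 6), each dividing the next. The characteristic polynomial is their product, x(x + 4)(x^2 + 2x - 6).

The rational canonical form is the block-diagonal matrix of companion matrices C(f_i):
R = [[0, 0, 0, 0], [1, 0, 0, 24], [0, 1, 0, -2], [0, 0, 1, -6]].

Note the characteristic polynomial does not split into linear factors over ℚ, so A has no Jordan form over ℚ; the rational canonical form exists over any field.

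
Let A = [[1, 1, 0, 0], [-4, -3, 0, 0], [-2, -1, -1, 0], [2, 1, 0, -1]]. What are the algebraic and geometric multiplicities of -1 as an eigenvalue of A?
algebraic multiplicity 4, geometric multiplicity 3

The characteristic polynomial is (x + 1)^4, so the factor x + 1 appears with exponent 4: the algebraic multiplicity is 4.

rank(A + I) = 1, so the eigenspace has dimension 4 - 1 = 3: the geometric multiplicity is 3.

Since 3 < 4, A is not diagonalizable.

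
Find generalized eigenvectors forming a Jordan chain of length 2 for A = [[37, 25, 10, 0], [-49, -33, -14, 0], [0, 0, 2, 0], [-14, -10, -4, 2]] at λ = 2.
v_1 = [[-12, 17, 0, 5]]^T, v_2 = [[5, -7, 0, -2]]^T

We seek v_1 ∈ ker((A - 2I)^2) \ ker(A - 2I), then set v_{i+1} = (A - 2I) v_i.

One such chain is v_1 = [[-12, 17, 0, 5]]^T, v_2 = [[5, -7, 0, -2]]^T. Check: (A - 2I) v_2 = [[0, 0, 0, 0]]^T = 0.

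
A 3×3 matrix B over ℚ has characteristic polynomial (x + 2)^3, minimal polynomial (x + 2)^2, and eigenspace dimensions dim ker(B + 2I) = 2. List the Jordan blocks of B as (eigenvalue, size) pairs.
Jordan blocks: (-2, 2), (-2, 1)

λ = -2: algebraic multiplicity 3 (exponent in χ_B), largest block size 2 (exponent in m_B), 2 blocks (geometric multiplicity). These force block sizes [2, 1].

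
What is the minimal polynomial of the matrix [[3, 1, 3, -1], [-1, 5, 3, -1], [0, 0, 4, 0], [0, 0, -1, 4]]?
m_A(x) = (x - 4)^3

The characteristic polynomial factors as (x - 4)^4. The minimal polynomial is ∏(x - λ)^{k_λ} where k_λ is the size of the largest Jordan block at λ.

For λ = 4: rank(A - 4I) = 2, and the largest Jordan block has size 3 (the smallest k with rank((A - 4I)^k) = rank((A - 4I)^(k+1))).

So m_A(x) = (x - 4)^3.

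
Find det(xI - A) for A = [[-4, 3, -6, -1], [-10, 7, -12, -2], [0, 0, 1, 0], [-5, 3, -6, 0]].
xI - A = [[x + 4, -3, 6, 1], [10, x - 7, 12, 2], [0, 0, x - 1, 0], [5, -3, 6, x]].

Expanding det(xI - A) along the first row:
det(xI - A) = + (x + 4)·det([[x - 7, 12, 2], [0, x - 1, 0], [-3, 6, x]]) - (-3)·det([[10, 12, 2], [0, x - 1, 0], [5, 6, x]]) + (6)·det([[10, x - 7, 2], [0, 0, 0], [5, -3, x]]) - (1)·det([[10, x - 7, 12], [0, 0, x - 1], [5, -3, 6]]).

Evaluating gives χ_A(x) = x^4 - 4x^3 + 6x^2 - 4x + 1 = (x - 1)^4.

χ_A(x) = (x - 1)^4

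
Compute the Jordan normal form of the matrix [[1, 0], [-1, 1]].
J = [[1, 1], [0, 1]]

The characteristic polynomial is det(xI - A) = (x - 1)^2, so the eigenvalues are 1 (algebraic multiplicity 2).

For λ = 1: rank(A - I) = 1, rank((A - I)^2) = 0. The eigenspace has dimension 2 - 1 = 1, so there is 1 Jordan block; the rank sequence gives block sizes [2].

Assembling the blocks gives the Jordan form J above.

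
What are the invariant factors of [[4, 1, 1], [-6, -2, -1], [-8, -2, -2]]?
The Jordan structure of A has elementary divisors x^3. Arranging the block sizes at each eigenvalue in decreasing order and taking row products gives the invariant factors.

Invariant factors (smallest first, each dividing the next): x^3.

Check: the last factor x^3 is the minimal polynomial, and the product x^3 is the characteristic polynomial.

x^3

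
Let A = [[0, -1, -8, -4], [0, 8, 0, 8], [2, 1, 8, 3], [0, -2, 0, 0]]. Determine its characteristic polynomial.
χ_A(x) = (x - 4)^4

xI - A = [[x, 1, 8, 4], [0, x - 8, 0, -8], [-2, -1, x - 8, -3], [0, 2, 0, x]].

Expanding det(xI - A) along the first row:
det(xI - A) = + (x)·det([[x - 8, 0, -8], [-1, x - 8, -3], [2, 0, x]]) - (1)·det([[0, 0, -8], [-2, x - 8, -3], [0, 0, x]]) + (8)·det([[0, x - 8, -8], [-2, -1, -3], [0, 2, x]]) - (4)·det([[0, x - 8, 0], [-2, -1, x - 8], [0, 2, 0]]).

Evaluating gives χ_A(x) = x^4 - 16x^3 + 96x^2 - 256x + 256 = (x - 4)^4.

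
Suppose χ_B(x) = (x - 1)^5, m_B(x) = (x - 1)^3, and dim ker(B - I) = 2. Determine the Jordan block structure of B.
λ = 1: algebraic multiplicity 5 (exponent in χ_B), largest block size 3 (exponent in m_B), 2 blocks (geometric multiplicity). These force block sizes [3, 2].

Jordan blocks: (1, 3), (1, 2)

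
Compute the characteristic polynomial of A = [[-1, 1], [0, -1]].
χ_A(x) = (x + 1)^2

xI - A = [[x + 1, -1], [0, x + 1]].

Expanding det(xI - A) along the first row:
det(xI - A) = + (x + 1)·det([[x + 1]]) - (-1)·det([[0]]).

Evaluating gives χ_A(x) = x^2 + 2x + 1 = (x + 1)^2.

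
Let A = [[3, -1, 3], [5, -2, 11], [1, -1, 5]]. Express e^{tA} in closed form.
A has Jordan form J = [[2, 1, 0], [0, 2, 1], [0, 0, 2]] with A = PJP^{-1}, so e^{tA} = P e^{tJ} P^{-1}.

For a Jordan block J_k(λ), e^{tJ_k(λ)} = e^{λt} · (I + tN + t^2 N^2/2! + ... + t^{k-1} N^{k-1}/(k-1)!) where N is the nilpotent superdiagonal part.

Assembling the blocks and conjugating back gives the entries of e^{tA} as shown above.

e^{tA} = [[(-t^2/2 + t + 1)*e^{2*t}, -t*e^{2*t}, t*(t + 6)*e^{2*t}/2], [t*(5 - 2*t)*e^{2*t}, (1 - 4*t)*e^{2*t}, t*(2*t + 11)*e^{2*t}], [t*(2 - t)*e^{2*t}/2, -t*e^{2*t}, (t^2 + 6*t + 2)*e^{2*t}/2]]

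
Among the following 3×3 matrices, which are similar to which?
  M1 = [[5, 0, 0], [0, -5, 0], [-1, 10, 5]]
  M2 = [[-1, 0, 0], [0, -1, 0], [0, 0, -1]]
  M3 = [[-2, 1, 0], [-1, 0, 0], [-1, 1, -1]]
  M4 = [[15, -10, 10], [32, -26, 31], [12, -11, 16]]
Characteristic polynomials: χ_{M1} = (x - 5)^2(x + 5), χ_{M2} = (x + 1)^3, χ_{M3} = (x + 1)^3, χ_{M4} = (x - 5)^2(x + 5).

{M1, M4}: invariant factors (x - 5)^2(x + 5).

{M2}: invariant factors x + 1, x + 1, x + 1.

{M3}: invariant factors x + 1, (x + 1)^2.

Matrices are similar if and only if their invariant-factor lists agree; the partition into similarity classes is {M1, M4}, {M2}, {M3}.

3 classes: {M1, M4}, {M2}, {M3}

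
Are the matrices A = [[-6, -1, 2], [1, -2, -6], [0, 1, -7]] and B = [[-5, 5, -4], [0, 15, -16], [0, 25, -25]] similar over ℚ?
Both have characteristic polynomial (x + 5)^3, but the minimal polynomial of A is (x + 5)^3 while the minimal polynomial of B is (x + 5)^2. The minimal polynomial is a similarity invariant, so A and B are not similar.

No.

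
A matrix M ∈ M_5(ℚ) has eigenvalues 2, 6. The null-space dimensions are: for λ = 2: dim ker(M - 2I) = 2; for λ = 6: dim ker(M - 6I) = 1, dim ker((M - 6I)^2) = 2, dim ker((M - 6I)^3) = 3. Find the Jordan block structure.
λ = 2: successive nullity increments [2] count blocks of size ≥ k; block sizes are [1, 1].
λ = 6: successive nullity increments [1, 1, 1] count blocks of size ≥ k; block sizes are [3].

Jordan blocks: (2, 1), (2, 1), (6, 3)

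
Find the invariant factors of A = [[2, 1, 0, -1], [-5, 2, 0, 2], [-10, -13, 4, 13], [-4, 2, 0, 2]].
The Jordan structure of A has elementary divisors (x - 1)^2, (x - 4), (x - 4). Arranging the block sizes at each eigenvalue in decreasing order and taking row products gives the invariant factors.

Invariant factors (smallest first, each dividing the next): x - 4, (x - 4)(x - 1)^2.

Check: the last factor (x - 4)(x - 1)^2 is the minimal polynomial, and the product (x - 4)^2(x - 1)^2 is the characteristic polynomial.

x - 4, (x - 4)(x - 1)^2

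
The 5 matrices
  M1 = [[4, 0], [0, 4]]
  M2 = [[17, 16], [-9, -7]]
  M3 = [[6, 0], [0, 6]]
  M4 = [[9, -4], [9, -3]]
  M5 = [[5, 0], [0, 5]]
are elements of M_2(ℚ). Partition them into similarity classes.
5 classes: {M1}, {M2}, {M3}, {M4}, {M5}

Characteristic polynomials: χ_{M1} = (x - 4)^2, χ_{M2} = (x - 5)^2, χ_{M3} = (x - 6)^2, χ_{M4} = (x - 3)^2, χ_{M5} = (x - 5)^2.

{M1}: invariant factors x - 4, x - 4.

{M2}: invariant factors (x - 5)^2.

{M3}: invariant factors x - 6, x - 6.

{M4}: invariant factors (x - 3)^2.

{M5}: invariant factors x - 5, x - 5.

Matrices are similar if and only if their invariant-factor lists agree; the partition into similarity classes is {M1}, {M2}, {M3}, {M4}, {M5}.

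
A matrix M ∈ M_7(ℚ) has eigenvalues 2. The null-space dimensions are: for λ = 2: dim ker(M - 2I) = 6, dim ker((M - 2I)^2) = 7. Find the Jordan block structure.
Jordan blocks: (2, 2), (2, 1), (2, 1), (2, 1), (2, 1), (2, 1)

λ = 2: successive nullity increments [6, 1] count blocks of size ≥ k; block sizes are [2, 1, 1, 1, 1, 1].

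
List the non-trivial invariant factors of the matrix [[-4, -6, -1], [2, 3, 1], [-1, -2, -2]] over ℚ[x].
(x + 1)^3

The Jordan structure of A has elementary divisors (x + 1)^3. Arranging the block sizes at each eigenvalue in decreasing order and taking row products gives the invariant factors.

Invariant factors (smallest first, each dividing the next): (x + 1)^3.

Check: the last factor (x + 1)^3 is the minimal polynomial, and the product (x + 1)^3 is the characteristic polynomial.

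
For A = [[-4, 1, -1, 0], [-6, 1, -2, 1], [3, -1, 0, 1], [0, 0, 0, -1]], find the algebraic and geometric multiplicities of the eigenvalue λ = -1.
algebraic multiplicity 4, geometric multiplicity 2

The characteristic polynomial is (x + 1)^4, so the factor x + 1 appears with exponent 4: the algebraic multiplicity is 4.

rank(A + I) = 2, so the eigenspace has dimension 4 - 2 = 2: the geometric multiplicity is 2.

Since 2 < 4, A is not diagonalizable.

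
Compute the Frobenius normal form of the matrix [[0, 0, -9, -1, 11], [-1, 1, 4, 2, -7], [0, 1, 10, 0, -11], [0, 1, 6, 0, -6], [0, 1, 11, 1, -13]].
The invariant factors of A (the non-unit diagonal entries of the Smith normal form of xI - A over ℚ[x]) are (x + 4)(x^2 - x + 1)^2, each dividing the next. The characteristic polynomial is their product, (x + 4)(x^2 - x + 1)^2.

The rational canonical form is the block-diagonal matrix of companion matrices C(f_i):
R = [[0, 0, 0, 0, -4], [1, 0, 0, 0, 7], [0, 1, 0, 0, -10], [0, 0, 1, 0, 5], [0, 0, 0, 1, -2]].

Note the characteristic polynomial does not split into linear factors over ℚ, so A has no Jordan form over ℚ; the rational canonical form exists over any field.

R = [[0, 0, 0, 0, -4], [1, 0, 0, 0, 7], [0, 1, 0, 0, -10], [0, 0, 1, 0, 5], [0, 0, 0, 1, -2]]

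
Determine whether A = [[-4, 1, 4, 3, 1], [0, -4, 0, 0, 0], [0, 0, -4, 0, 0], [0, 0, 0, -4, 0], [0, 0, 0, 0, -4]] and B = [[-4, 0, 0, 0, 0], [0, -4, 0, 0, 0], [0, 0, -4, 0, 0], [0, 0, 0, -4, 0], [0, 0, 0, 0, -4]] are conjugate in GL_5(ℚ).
No.

Both have characteristic polynomial (x + 4)^5, but the minimal polynomial of A is (x + 4)^2 while the minimal polynomial of B is x + 4. The minimal polynomial is a similarity invariant, so A and B are not similar.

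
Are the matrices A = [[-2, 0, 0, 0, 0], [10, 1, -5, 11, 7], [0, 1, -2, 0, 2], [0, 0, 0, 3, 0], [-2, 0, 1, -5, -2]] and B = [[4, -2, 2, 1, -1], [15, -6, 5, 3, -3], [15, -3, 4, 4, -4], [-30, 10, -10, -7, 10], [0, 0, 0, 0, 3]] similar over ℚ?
Yes.

Two matrices over a field are similar if and only if they have the same invariant factors.

Both A and B have characteristic polynomial (x - 3)(x + 1)^3(x + 2) and minimal polynomial (x - 3)(x + 1)^3(x + 2). Computing further, both have invariant factors (x - 3)(x + 1)^3(x + 2). Hence A and B are similar.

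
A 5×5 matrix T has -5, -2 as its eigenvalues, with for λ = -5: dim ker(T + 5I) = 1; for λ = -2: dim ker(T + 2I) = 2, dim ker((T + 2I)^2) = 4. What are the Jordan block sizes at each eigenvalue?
Jordan blocks: (-5, 1), (-2, 2), (-2, 2)

λ = -5: successive nullity increments [1] count blocks of size ≥ k; block sizes are [1].
λ = -2: successive nullity increments [2, 2] count blocks of size ≥ k; block sizes are [2, 2].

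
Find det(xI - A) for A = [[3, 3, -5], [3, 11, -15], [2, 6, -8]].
xI - A = [[x - 3, -3, 5], [-3, x - 11, 15], [-2, -6, x + 8]].

Expanding det(xI - A) along the first row:
det(xI - A) = + (x - 3)·det([[x - 11, 15], [-6, x + 8]]) - (-3)·det([[-3, 15], [-2, x + 8]]) + (5)·det([[-3, x - 11], [-2, -6]]).

Evaluating gives χ_A(x) = x^3 - 6x^2 + 12x - 8 = (x - 2)^3.

χ_A(x) = (x - 2)^3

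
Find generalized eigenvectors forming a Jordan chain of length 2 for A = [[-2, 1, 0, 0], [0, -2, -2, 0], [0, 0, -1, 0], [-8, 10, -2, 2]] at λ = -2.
v_1 = [[1, 1, 0, 0]]^T, v_2 = [[1, 0, 0, 2]]^T

We seek v_1 ∈ ker((A + 2I)^2) \ ker(A + 2I), then set v_{i+1} = (A + 2I) v_i.

One such chain is v_1 = [[1, 1, 0, 0]]^T, v_2 = [[1, 0, 0, 2]]^T. Check: (A + 2I) v_2 = [[0, 0, 0, 0]]^T = 0.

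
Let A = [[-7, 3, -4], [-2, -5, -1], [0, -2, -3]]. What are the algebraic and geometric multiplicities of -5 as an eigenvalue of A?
The characteristic polynomial is (x + 5)^3, so the factor x + 5 appears with exponent 3: the algebraic multiplicity is 3.

rank(A + 5I) = 2, so the eigenspace has dimension 3 - 2 = 1: the geometric multiplicity is 1.

Since 1 < 3, A is not diagonalizable.

algebraic multiplicity 3, geometric multiplicity 1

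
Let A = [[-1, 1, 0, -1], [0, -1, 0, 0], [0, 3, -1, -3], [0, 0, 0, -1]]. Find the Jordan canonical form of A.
The characteristic polynomial is det(xI - A) = (x + 1)^4, so the eigenvalues are -1 (algebraic multiplicity 4).

For λ = -1: rank(A + I) = 1, rank((A + I)^2) = 0. The eigenspace has dimension 4 - 1 = 3, so there are 3 Jordan blocks; the rank sequence gives block sizes [2, 1, 1].

Assembling the blocks gives the Jordan form J above.

J = [[-1, 1, 0, 0], [0, -1, 0, 0], [0, 0, -1, 0], [0, 0, 0, -1]]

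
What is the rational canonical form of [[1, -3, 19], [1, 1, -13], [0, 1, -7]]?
The invariant factors of A (the non-unit diagonal entries of the Smith normal form of xI - A over ℚ[x]) are (x + 4)(x^2 + x - 1), each dividing the next. The characteristic polynomial is their product, (x + 4)(x^2 + x - 1).

The rational canonical form is the block-diagonal matrix of companion matrices C(f_i):
R = [[0, 0, 4], [1, 0, -3], [0, 1, -5]].

Note the characteristic polynomial does not split into linear factors over ℚ, so A has no Jordan form over ℚ; the rational canonical form exists over any field.

R = [[0, 0, 4], [1, 0, -3], [0, 1, -5]]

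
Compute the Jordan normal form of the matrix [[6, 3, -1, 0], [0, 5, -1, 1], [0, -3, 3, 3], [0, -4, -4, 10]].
The characteristic polynomial is det(xI - A) = (x - 6)^4, so the eigenvalues are 6 (algebraic multiplicity 4).

For λ = 6: rank(A - 6I) = 2, rank((A - 6I)^2) = 0. The eigenspace has dimension 4 - 2 = 2, so there are 2 Jordan blocks; the rank sequence gives block sizes [2, 2].

Assembling the blocks gives the Jordan form J above.

J = [[6, 1, 0, 0], [0, 6, 0, 0], [0, 0, 6, 1], [0, 0, 0, 6]]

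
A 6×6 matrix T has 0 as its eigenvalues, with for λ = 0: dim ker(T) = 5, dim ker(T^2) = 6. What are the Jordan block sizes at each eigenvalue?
Jordan blocks: (0, 2), (0, 1), (0, 1), (0, 1), (0, 1)

λ = 0: successive nullity increments [5, 1] count blocks of size ≥ k; block sizes are [2, 1, 1, 1, 1].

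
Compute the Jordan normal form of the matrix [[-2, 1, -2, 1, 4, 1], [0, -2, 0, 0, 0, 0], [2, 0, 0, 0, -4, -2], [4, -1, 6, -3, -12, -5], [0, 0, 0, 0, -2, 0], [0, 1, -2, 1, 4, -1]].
The characteristic polynomial is det(xI - A) = x(x + 2)^5, so the eigenvalues are -2 (algebraic multiplicity 5), 0 (algebraic multiplicity 1).

For λ = -2: rank(A + 2I) = 2, rank((A + 2I)^2) = 1. The eigenspace has dimension 6 - 2 = 4, so there are 4 Jordan blocks; the rank sequence gives block sizes [2, 1, 1, 1].

For λ = 0: algebraic multiplicity 1 gives one 1×1 block.

Assembling the blocks gives the Jordan form J above.

J = [[-2, 1, 0, 0, 0, 0], [0, -2, 0, 0, 0, 0], [0, 0, -2, 0, 0, 0], [0, 0, 0, -2, 0, 0], [0, 0, 0, 0, -2, 0], [0, 0, 0, 0, 0, 0]]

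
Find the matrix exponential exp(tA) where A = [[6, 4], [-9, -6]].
e^{tA} = [[6*t + 1, 4*t], [-9*t, 1 - 6*t]]

A has Jordan form J = [[0, 1], [0, 0]] with A = PJP^{-1}, so e^{tA} = P e^{tJ} P^{-1}.

For a Jordan block J_k(λ), e^{tJ_k(λ)} = e^{λt} · (I + tN + t^2 N^2/2! + ... + t^{k-1} N^{k-1}/(k-1)!) where N is the nilpotent superdiagonal part.

Assembling the blocks and conjugating back gives the entries of e^{tA} as shown above.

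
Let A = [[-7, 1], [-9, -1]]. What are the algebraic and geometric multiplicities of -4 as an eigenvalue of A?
algebraic multiplicity 2, geometric multiplicity 1

The characteristic polynomial is (x + 4)^2, so the factor x + 4 appears with exponent 2: the algebraic multiplicity is 2.

rank(A + 4I) = 1, so the eigenspace has dimension 2 - 1 = 1: the geometric multiplicity is 1.

Since 1 < 2, A is not diagonalizable.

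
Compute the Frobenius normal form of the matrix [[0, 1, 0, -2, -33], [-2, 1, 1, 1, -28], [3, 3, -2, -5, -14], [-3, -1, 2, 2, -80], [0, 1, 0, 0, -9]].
R = [[0, 0, 0, 0, -80], [1, 0, 0, 0, -88], [0, 1, 0, 0, -29], [0, 0, 1, 0, -19], [0, 0, 0, 1, -8]]

The invariant factors of A (the non-unit diagonal entries of the Smith normal form of xI - A over ℚ[x]) are (x + 4)^2(x^3 + 3x + 5), each dividing the next. The characteristic polynomial is their product, (x + 4)^2(x^3 + 3x + 5).

The rational canonical form is the block-diagonal matrix of companion matrices C(f_i):
R = [[0, 0, 0, 0, -80], [1, 0, 0, 0, -88], [0, 1, 0, 0, -29], [0, 0, 1, 0, -19], [0, 0, 0, 1, -8]].

Note the characteristic polynomial does not split into linear factors over ℚ, so A has no Jordan form over ℚ; the rational canonical form exists over any field.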